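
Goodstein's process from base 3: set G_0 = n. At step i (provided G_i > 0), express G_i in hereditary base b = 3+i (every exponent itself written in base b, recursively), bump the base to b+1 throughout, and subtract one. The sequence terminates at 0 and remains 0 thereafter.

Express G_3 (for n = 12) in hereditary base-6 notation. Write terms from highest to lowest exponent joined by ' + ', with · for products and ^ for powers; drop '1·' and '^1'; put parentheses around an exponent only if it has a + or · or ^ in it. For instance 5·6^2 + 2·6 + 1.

6^2 + 1

base 3: 12 = 3^2 + 3; at 4: 4^2 + 4 = 20; next = 19
base 4: 19 = 4^2 + 3; at 5: 5^2 + 3 = 28; next = 27
base 5: 27 = 5^2 + 2; at 6: 6^2 + 2 = 38; next = 37
base 6: 37 = 6^2 + 1; at 7: 7^2 + 1 = 50; next = 49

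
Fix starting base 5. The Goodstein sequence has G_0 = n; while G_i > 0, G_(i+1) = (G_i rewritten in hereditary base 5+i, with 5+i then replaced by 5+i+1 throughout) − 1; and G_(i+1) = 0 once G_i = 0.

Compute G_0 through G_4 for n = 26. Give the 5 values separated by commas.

base 5: 26 = 5^2 + 1; at 6: 6^2 + 1 = 37; next = 36
base 6: 36 = 6^2; at 7: 7^2 = 49; next = 48
base 7: 48 = 6·7 + 6; at 8: 6·8 + 6 = 54; next = 53
base 8: 53 = 6·8 + 5; at 9: 6·9 + 5 = 59; next = 58

26, 36, 48, 53, 58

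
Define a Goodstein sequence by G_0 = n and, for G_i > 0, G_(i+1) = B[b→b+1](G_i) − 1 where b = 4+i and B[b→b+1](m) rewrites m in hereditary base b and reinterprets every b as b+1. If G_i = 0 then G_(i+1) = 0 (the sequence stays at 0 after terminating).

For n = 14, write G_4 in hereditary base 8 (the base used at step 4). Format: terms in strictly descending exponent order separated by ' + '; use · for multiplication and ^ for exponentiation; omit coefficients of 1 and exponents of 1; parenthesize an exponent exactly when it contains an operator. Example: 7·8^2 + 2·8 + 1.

G_0=14  [base 4] 3·4 + 2  →[4↦5]→  3·5 + 2 = 17  −1 ⇒ G_1=16
G_1=16  [base 5] 3·5 + 1  →[5↦6]→  3·6 + 1 = 19  −1 ⇒ G_2=18
G_2=18  [base 6] 3·6  →[6↦7]→  3·7 = 21  −1 ⇒ G_3=20
G_3=20  [base 7] 2·7 + 6  →[7↦8]→  2·8 + 6 = 22  −1 ⇒ G_4=21
G_4=21  [base 8] 2·8 + 5  →[8↦9]→  2·9 + 5 = 23  −1 ⇒ G_5=22

2·8 + 5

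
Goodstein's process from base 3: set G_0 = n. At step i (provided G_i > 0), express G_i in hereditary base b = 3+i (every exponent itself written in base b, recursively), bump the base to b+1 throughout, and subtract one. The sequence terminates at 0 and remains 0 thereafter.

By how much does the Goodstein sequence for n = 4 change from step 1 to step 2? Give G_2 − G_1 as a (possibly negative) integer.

0

G_0 = 4. HB_3(4) = 3 + 1. Bump = 5. G_1 = 4.
G_1 = 4. HB_4(4) = 4. Bump = 5. G_2 = 4.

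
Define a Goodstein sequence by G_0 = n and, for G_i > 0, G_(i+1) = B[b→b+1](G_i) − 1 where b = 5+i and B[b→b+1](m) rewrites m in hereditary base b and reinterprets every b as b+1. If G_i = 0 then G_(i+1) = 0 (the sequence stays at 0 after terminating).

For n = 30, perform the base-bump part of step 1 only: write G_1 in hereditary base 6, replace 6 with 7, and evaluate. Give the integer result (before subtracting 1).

30 —HB5→ 5^2 + 5 —bump→ 6^2 + 6 = 42 —(−1)→ 41
41 —HB6→ 6^2 + 5 —bump→ 7^2 + 5 = 54 —(−1)→ 53

54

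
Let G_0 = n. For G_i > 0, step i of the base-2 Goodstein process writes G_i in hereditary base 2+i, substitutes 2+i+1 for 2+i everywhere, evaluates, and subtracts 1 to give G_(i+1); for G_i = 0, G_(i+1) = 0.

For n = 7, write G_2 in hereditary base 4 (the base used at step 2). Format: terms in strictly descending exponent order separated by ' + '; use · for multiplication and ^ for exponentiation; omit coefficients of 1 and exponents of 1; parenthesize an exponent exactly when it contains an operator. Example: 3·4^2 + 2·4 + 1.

4^4 + 3

base 2: 7 = 2^2 + 2 + 1; at 3: 3^3 + 3 + 1 = 31; next = 30
base 3: 30 = 3^3 + 3; at 4: 4^4 + 4 = 260; next = 259
base 4: 259 = 4^4 + 3; at 5: 5^5 + 3 = 3128; next = 3127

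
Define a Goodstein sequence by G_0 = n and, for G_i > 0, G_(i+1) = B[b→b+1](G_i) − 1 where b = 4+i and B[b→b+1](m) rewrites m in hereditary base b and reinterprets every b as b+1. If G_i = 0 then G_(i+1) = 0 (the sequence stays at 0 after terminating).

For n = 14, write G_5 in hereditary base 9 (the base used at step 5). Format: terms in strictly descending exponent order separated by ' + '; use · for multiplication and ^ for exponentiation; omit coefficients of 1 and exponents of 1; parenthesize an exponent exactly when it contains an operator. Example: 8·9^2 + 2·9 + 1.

2·9 + 4

i=0: 14 = 3·4 + 2 (b=4); 4→5: 3·5 + 2 = 17; 17−1 = 16
i=1: 16 = 3·5 + 1 (b=5); 5→6: 3·6 + 1 = 19; 19−1 = 18
i=2: 18 = 3·6 (b=6); 6→7: 3·7 = 21; 21−1 = 20
i=3: 20 = 2·7 + 6 (b=7); 7→8: 2·8 + 6 = 22; 22−1 = 21
i=4: 21 = 2·8 + 5 (b=8); 8→9: 2·9 + 5 = 23; 23−1 = 22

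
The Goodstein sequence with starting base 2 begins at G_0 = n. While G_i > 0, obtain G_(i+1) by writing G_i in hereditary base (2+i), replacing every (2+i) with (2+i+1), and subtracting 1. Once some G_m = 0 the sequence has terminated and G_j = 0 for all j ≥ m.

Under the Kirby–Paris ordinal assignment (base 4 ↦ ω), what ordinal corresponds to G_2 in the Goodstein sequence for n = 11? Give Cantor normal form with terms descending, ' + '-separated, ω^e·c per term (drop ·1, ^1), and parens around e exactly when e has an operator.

ω^(ω + 1) + 3

i=0: 11 = 2^(2 + 1) + 2 + 1 (b=2); 2→3: 3^(3 + 1) + 3 + 1 = 85; 85−1 = 84
i=1: 84 = 3^(3 + 1) + 3 (b=3); 3→4: 4^(4 + 1) + 4 = 1028; 1028−1 = 1027
i=2: 1027 = 4^(4 + 1) + 3 (b=4); 4→5: 5^(5 + 1) + 3 = 15628; 15628−1 = 15627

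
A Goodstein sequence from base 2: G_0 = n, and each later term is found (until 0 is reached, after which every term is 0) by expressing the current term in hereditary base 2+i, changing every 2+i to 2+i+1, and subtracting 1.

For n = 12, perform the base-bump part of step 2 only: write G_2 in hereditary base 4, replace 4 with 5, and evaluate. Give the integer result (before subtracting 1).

15686

G_0 = 12. HB_2(12) = 2^(2 + 1) + 2^2. Bump = 108. G_1 = 107.
G_1 = 107. HB_3(107) = 3^(3 + 1) + 2·3^2 + 2·3 + 2. Bump = 1066. G_2 = 1065.
G_2 = 1065. HB_4(1065) = 4^(4 + 1) + 2·4^2 + 2·4 + 1. Bump = 15686. G_3 = 15685.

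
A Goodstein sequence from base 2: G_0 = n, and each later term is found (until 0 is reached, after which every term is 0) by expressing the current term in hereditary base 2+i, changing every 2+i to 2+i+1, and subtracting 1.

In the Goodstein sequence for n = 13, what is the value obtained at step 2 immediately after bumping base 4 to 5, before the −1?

[0] 13 ≡ 2^(2 + 1) + 2^2 + 1 (base 2). Lift 3: 109. −1: 108.
[1] 108 ≡ 3^(3 + 1) + 3^3 (base 3). Lift 4: 1280. −1: 1279.
[2] 1279 ≡ 4^(4 + 1) + 3·4^3 + 3·4^2 + 3·4 + 3 (base 4). Lift 5: 16093. −1: 16092.

16093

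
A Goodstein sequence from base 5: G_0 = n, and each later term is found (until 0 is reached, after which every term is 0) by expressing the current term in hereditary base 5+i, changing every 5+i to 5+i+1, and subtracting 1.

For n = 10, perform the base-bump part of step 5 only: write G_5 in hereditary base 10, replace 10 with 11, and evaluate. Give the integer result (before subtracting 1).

12

step 0: 10 = 2·5; sub 6 for 5: 2·6; = 12; G_1 = 12−1 = 11
step 1: 11 = 6 + 5; sub 7 for 6: 7 + 5; = 12; G_2 = 12−1 = 11
step 2: 11 = 7 + 4; sub 8 for 7: 8 + 4; = 12; G_3 = 12−1 = 11
step 3: 11 = 8 + 3; sub 9 for 8: 9 + 3; = 12; G_4 = 12−1 = 11
step 4: 11 = 9 + 2; sub 10 for 9: 10 + 2; = 12; G_5 = 12−1 = 11
step 5: 11 = 10 + 1; sub 11 for 10: 11 + 1; = 12; G_6 = 12−1 = 11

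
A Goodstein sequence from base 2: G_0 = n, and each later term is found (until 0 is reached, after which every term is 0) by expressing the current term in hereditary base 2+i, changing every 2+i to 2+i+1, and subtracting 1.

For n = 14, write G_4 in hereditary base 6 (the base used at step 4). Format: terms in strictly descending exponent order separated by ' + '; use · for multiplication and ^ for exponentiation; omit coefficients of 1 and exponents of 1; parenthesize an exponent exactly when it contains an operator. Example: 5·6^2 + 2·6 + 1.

6^(6 + 1) + 5·6^5 + 5·6^4 + 5·6^3 + 5·6^2 + 5·6 + 5

14 —HB2→ 2^(2 + 1) + 2^2 + 2 —bump→ 3^(3 + 1) + 3^3 + 3 = 111 —(−1)→ 110
110 —HB3→ 3^(3 + 1) + 3^3 + 2 —bump→ 4^(4 + 1) + 4^4 + 2 = 1282 —(−1)→ 1281
1281 —HB4→ 4^(4 + 1) + 4^4 + 1 —bump→ 5^(5 + 1) + 5^5 + 1 = 18751 —(−1)→ 18750
18750 —HB5→ 5^(5 + 1) + 5^5 —bump→ 6^(6 + 1) + 6^6 = 326592 —(−1)→ 326591
326591 —HB6→ 6^(6 + 1) + 5·6^5 + 5·6^4 + 5·6^3 + 5·6^2 + 5·6 + 5 —bump→ 7^(7 + 1) + 5·7^5 + 5·7^4 + 5·7^3 + 5·7^2 + 5·7 + 5 = 5862841 —(−1)→ 5862840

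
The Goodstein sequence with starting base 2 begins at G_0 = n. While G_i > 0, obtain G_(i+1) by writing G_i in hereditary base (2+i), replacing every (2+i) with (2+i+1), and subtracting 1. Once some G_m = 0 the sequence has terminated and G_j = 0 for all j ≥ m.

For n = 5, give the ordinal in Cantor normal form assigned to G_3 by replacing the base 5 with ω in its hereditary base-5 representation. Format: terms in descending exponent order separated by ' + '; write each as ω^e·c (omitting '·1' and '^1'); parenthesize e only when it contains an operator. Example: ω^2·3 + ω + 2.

[0] 5 ≡ 2^2 + 1 (base 2). Lift 3: 28. −1: 27.
[1] 27 ≡ 3^3 (base 3). Lift 4: 256. −1: 255.
[2] 255 ≡ 3·4^3 + 3·4^2 + 3·4 + 3 (base 4). Lift 5: 468. −1: 467.
[3] 467 ≡ 3·5^3 + 3·5^2 + 3·5 + 2 (base 5). Lift 6: 776. −1: 775.

ω^3·3 + ω^2·3 + ω·3 + 2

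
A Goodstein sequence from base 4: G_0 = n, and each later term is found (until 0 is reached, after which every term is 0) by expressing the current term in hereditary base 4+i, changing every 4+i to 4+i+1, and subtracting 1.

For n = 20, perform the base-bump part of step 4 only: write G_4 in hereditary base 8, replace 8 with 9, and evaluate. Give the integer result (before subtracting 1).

[0] 20 ≡ 4^2 + 4 (base 4). Lift 5: 30. −1: 29.
[1] 29 ≡ 5^2 + 4 (base 5). Lift 6: 40. −1: 39.
[2] 39 ≡ 6^2 + 3 (base 6). Lift 7: 52. −1: 51.
[3] 51 ≡ 7^2 + 2 (base 7). Lift 8: 66. −1: 65.
[4] 65 ≡ 8^2 + 1 (base 8). Lift 9: 82. −1: 81.

82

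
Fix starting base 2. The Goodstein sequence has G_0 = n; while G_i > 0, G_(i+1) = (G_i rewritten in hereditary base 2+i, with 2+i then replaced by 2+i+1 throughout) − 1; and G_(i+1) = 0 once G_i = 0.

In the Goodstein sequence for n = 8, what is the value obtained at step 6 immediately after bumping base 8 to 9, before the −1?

774841152

8 —HB2→ 2^(2 + 1) —bump→ 3^(3 + 1) = 81 —(−1)→ 80
80 —HB3→ 2·3^3 + 2·3^2 + 2·3 + 2 —bump→ 2·4^4 + 2·4^2 + 2·4 + 2 = 554 —(−1)→ 553
553 —HB4→ 2·4^4 + 2·4^2 + 2·4 + 1 —bump→ 2·5^5 + 2·5^2 + 2·5 + 1 = 6311 —(−1)→ 6310
6310 —HB5→ 2·5^5 + 2·5^2 + 2·5 —bump→ 2·6^6 + 2·6^2 + 2·6 = 93396 —(−1)→ 93395
93395 —HB6→ 2·6^6 + 2·6^2 + 6 + 5 —bump→ 2·7^7 + 2·7^2 + 7 + 5 = 1647196 —(−1)→ 1647195
1647195 —HB7→ 2·7^7 + 2·7^2 + 7 + 4 —bump→ 2·8^8 + 2·8^2 + 8 + 4 = 33554572 —(−1)→ 33554571
33554571 —HB8→ 2·8^8 + 2·8^2 + 8 + 3 —bump→ 2·9^9 + 2·9^2 + 9 + 3 = 774841152 —(−1)→ 774841151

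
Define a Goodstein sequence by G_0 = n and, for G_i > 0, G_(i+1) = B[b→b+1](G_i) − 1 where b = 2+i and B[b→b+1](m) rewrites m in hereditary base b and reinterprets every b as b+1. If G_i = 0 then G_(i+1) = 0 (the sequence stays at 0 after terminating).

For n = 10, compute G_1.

83

G_0 = 10. HB_2(10) = 2^(2 + 1) + 2. Bump = 84. G_1 = 83.
G_1 = 83. HB_3(83) = 3^(3 + 1) + 2. Bump = 1026. G_2 = 1025.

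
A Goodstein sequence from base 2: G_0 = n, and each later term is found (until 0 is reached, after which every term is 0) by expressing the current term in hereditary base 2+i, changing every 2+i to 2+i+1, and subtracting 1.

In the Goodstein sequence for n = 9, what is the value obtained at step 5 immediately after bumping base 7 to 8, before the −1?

50333400

G_0=9  [base 2] 2^(2 + 1) + 1  →[2↦3]→  3^(3 + 1) + 1 = 82  −1 ⇒ G_1=81
G_1=81  [base 3] 3^(3 + 1)  →[3↦4]→  4^(4 + 1) = 1024  −1 ⇒ G_2=1023
G_2=1023  [base 4] 3·4^4 + 3·4^3 + 3·4^2 + 3·4 + 3  →[4↦5]→  3·5^5 + 3·5^3 + 3·5^2 + 3·5 + 3 = 9843  −1 ⇒ G_3=9842
G_3=9842  [base 5] 3·5^5 + 3·5^3 + 3·5^2 + 3·5 + 2  →[5↦6]→  3·6^6 + 3·6^3 + 3·6^2 + 3·6 + 2 = 140744  −1 ⇒ G_4=140743
G_4=140743  [base 6] 3·6^6 + 3·6^3 + 3·6^2 + 3·6 + 1  →[6↦7]→  3·7^7 + 3·7^3 + 3·7^2 + 3·7 + 1 = 2471827  −1 ⇒ G_5=2471826
G_5=2471826  [base 7] 3·7^7 + 3·7^3 + 3·7^2 + 3·7  →[7↦8]→  3·8^8 + 3·8^3 + 3·8^2 + 3·8 = 50333400  −1 ⇒ G_6=50333399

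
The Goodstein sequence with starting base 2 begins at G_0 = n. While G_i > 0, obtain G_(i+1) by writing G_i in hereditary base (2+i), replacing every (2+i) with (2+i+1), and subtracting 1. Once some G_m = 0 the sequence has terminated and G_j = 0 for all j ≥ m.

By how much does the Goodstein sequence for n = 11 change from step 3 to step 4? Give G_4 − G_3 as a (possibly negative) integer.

[0] 11 ≡ 2^(2 + 1) + 2 + 1 (base 2). Lift 3: 85. −1: 84.
[1] 84 ≡ 3^(3 + 1) + 3 (base 3). Lift 4: 1028. −1: 1027.
[2] 1027 ≡ 4^(4 + 1) + 3 (base 4). Lift 5: 15628. −1: 15627.
[3] 15627 ≡ 5^(5 + 1) + 2 (base 5). Lift 6: 279938. −1: 279937.

264310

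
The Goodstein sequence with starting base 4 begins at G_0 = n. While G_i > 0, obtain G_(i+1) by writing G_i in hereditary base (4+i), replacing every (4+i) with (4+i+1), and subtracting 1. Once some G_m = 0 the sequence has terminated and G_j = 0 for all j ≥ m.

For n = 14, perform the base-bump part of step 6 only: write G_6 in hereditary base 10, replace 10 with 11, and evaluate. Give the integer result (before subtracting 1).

25

i=0: 14 = 3·4 + 2 (b=4); 4→5: 3·5 + 2 = 17; 17−1 = 16
i=1: 16 = 3·5 + 1 (b=5); 5→6: 3·6 + 1 = 19; 19−1 = 18
i=2: 18 = 3·6 (b=6); 6→7: 3·7 = 21; 21−1 = 20
i=3: 20 = 2·7 + 6 (b=7); 7→8: 2·8 + 6 = 22; 22−1 = 21
i=4: 21 = 2·8 + 5 (b=8); 8→9: 2·9 + 5 = 23; 23−1 = 22
i=5: 22 = 2·9 + 4 (b=9); 9→10: 2·10 + 4 = 24; 24−1 = 23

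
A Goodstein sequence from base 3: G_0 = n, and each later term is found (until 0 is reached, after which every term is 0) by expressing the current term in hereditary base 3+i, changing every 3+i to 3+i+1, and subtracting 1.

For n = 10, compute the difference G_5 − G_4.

3

G_0 = 10. HB_3(10) = 3^2 + 1. Bump = 17. G_1 = 16.
G_1 = 16. HB_4(16) = 4^2. Bump = 25. G_2 = 24.
G_2 = 24. HB_5(24) = 4·5 + 4. Bump = 28. G_3 = 27.
G_3 = 27. HB_6(27) = 4·6 + 3. Bump = 31. G_4 = 30.
G_4 = 30. HB_7(30) = 4·7 + 2. Bump = 34. G_5 = 33.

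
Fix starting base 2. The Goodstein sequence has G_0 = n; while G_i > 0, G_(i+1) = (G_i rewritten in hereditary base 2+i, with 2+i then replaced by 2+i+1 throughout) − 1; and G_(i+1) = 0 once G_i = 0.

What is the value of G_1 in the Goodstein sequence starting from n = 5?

i=0: 5 = 2^2 + 1 (b=2); 2→3: 3^3 + 1 = 28; 28−1 = 27
i=1: 27 = 3^3 (b=3); 3→4: 4^4 = 256; 256−1 = 255

27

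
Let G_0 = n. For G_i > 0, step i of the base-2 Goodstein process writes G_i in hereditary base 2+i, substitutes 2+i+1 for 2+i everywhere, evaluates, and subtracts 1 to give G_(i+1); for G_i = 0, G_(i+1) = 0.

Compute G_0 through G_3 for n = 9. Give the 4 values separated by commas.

base 2: 9 = 2^(2 + 1) + 1; at 3: 3^(3 + 1) + 1 = 82; next = 81
base 3: 81 = 3^(3 + 1); at 4: 4^(4 + 1) = 1024; next = 1023
base 4: 1023 = 3·4^4 + 3·4^3 + 3·4^2 + 3·4 + 3; at 5: 3·5^5 + 3·5^3 + 3·5^2 + 3·5 + 3 = 9843; next = 9842

9, 81, 1023, 9842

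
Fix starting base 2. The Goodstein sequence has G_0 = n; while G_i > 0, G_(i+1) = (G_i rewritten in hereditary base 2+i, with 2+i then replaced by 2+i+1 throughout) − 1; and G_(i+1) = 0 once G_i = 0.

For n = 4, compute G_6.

139

step 0: 4 = 2^2; sub 3 for 2: 3^3; = 27; G_1 = 27−1 = 26
step 1: 26 = 2·3^2 + 2·3 + 2; sub 4 for 3: 2·4^2 + 2·4 + 2; = 42; G_2 = 42−1 = 41
step 2: 41 = 2·4^2 + 2·4 + 1; sub 5 for 4: 2·5^2 + 2·5 + 1; = 61; G_3 = 61−1 = 60
step 3: 60 = 2·5^2 + 2·5; sub 6 for 5: 2·6^2 + 2·6; = 84; G_4 = 84−1 = 83
step 4: 83 = 2·6^2 + 6 + 5; sub 7 for 6: 2·7^2 + 7 + 5; = 110; G_5 = 110−1 = 109
step 5: 109 = 2·7^2 + 7 + 4; sub 8 for 7: 2·8^2 + 8 + 4; = 140; G_6 = 140−1 = 139
step 6: 139 = 2·8^2 + 8 + 3; sub 9 for 8: 2·9^2 + 9 + 3; = 174; G_7 = 174−1 = 173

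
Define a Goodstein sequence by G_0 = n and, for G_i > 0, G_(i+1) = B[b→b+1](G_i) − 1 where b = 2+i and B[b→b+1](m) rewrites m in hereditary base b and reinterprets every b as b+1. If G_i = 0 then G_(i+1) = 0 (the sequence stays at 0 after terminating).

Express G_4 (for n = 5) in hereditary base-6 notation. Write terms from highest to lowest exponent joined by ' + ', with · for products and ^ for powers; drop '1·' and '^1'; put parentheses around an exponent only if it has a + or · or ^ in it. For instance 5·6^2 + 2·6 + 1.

3·6^3 + 3·6^2 + 3·6 + 1

5 —HB2→ 2^2 + 1 —bump→ 3^3 + 1 = 28 —(−1)→ 27
27 —HB3→ 3^3 —bump→ 4^4 = 256 —(−1)→ 255
255 —HB4→ 3·4^3 + 3·4^2 + 3·4 + 3 —bump→ 3·5^3 + 3·5^2 + 3·5 + 3 = 468 —(−1)→ 467
467 —HB5→ 3·5^3 + 3·5^2 + 3·5 + 2 —bump→ 3·6^3 + 3·6^2 + 3·6 + 2 = 776 —(−1)→ 775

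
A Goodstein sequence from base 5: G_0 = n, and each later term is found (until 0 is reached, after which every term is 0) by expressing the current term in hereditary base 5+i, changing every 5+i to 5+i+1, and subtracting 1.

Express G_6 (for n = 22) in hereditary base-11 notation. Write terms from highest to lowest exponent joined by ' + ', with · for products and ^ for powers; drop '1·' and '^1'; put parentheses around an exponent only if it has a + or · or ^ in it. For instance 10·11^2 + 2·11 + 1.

22 —HB5→ 4·5 + 2 —bump→ 4·6 + 2 = 26 —(−1)→ 25
25 —HB6→ 4·6 + 1 —bump→ 4·7 + 1 = 29 —(−1)→ 28
28 —HB7→ 4·7 —bump→ 4·8 = 32 —(−1)→ 31
31 —HB8→ 3·8 + 7 —bump→ 3·9 + 7 = 34 —(−1)→ 33
33 —HB9→ 3·9 + 6 —bump→ 3·10 + 6 = 36 —(−1)→ 35
35 —HB10→ 3·10 + 5 —bump→ 3·11 + 5 = 38 —(−1)→ 37

3·11 + 4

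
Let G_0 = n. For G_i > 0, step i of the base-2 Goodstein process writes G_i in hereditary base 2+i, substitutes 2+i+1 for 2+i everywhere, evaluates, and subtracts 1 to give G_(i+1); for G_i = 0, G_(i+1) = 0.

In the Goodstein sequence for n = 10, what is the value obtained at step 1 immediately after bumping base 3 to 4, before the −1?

1026

step 0: 10 = 2^(2 + 1) + 2; sub 3 for 2: 3^(3 + 1) + 3; = 84; G_1 = 84−1 = 83
step 1: 83 = 3^(3 + 1) + 2; sub 4 for 3: 4^(4 + 1) + 2; = 1026; G_2 = 1026−1 = 1025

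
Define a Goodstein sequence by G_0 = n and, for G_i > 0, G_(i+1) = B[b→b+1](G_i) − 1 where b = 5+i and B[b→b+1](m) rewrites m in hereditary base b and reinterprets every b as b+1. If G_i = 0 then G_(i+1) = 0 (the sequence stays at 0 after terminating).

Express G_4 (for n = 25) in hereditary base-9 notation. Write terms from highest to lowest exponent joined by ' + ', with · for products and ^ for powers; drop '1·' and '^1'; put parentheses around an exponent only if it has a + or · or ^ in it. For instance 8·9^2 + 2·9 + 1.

5·9 + 2

step 0: 25 = 5^2; sub 6 for 5: 6^2; = 36; G_1 = 36−1 = 35
step 1: 35 = 5·6 + 5; sub 7 for 6: 5·7 + 5; = 40; G_2 = 40−1 = 39
step 2: 39 = 5·7 + 4; sub 8 for 7: 5·8 + 4; = 44; G_3 = 44−1 = 43
step 3: 43 = 5·8 + 3; sub 9 for 8: 5·9 + 3; = 48; G_4 = 48−1 = 47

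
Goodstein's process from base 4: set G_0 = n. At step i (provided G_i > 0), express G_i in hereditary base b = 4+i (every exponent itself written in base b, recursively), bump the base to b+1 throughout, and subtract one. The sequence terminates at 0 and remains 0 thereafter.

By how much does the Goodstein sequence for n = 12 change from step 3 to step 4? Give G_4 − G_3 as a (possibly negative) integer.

i=0: 12 = 3·4 (b=4); 4→5: 3·5 = 15; 15−1 = 14
i=1: 14 = 2·5 + 4 (b=5); 5→6: 2·6 + 4 = 16; 16−1 = 15
i=2: 15 = 2·6 + 3 (b=6); 6→7: 2·7 + 3 = 17; 17−1 = 16
i=3: 16 = 2·7 + 2 (b=7); 7→8: 2·8 + 2 = 18; 18−1 = 17

1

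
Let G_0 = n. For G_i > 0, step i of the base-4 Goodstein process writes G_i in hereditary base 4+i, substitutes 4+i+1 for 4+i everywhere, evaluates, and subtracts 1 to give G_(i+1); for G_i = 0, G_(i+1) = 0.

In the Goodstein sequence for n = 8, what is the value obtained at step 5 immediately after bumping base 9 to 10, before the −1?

10

base 4: 8 = 2·4; at 5: 2·5 = 10; next = 9
base 5: 9 = 5 + 4; at 6: 6 + 4 = 10; next = 9
base 6: 9 = 6 + 3; at 7: 7 + 3 = 10; next = 9
base 7: 9 = 7 + 2; at 8: 8 + 2 = 10; next = 9
base 8: 9 = 8 + 1; at 9: 9 + 1 = 10; next = 9
base 9: 9 = 9; at 10: 10 = 10; next = 9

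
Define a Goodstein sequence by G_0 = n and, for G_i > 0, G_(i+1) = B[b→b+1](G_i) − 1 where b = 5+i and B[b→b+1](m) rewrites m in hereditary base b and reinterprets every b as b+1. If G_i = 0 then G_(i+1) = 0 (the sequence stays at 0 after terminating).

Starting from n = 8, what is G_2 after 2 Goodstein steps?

8

G_0 = 8. HB_5(8) = 5 + 3. Bump = 9. G_1 = 8.
G_1 = 8. HB_6(8) = 6 + 2. Bump = 9. G_2 = 8.
G_2 = 8. HB_7(8) = 7 + 1. Bump = 9. G_3 = 8.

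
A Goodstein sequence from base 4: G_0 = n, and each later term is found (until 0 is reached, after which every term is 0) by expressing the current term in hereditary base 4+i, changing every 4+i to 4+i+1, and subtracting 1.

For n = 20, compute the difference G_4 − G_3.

step 0: 20 = 4^2 + 4; sub 5 for 4: 5^2 + 5; = 30; G_1 = 30−1 = 29
step 1: 29 = 5^2 + 4; sub 6 for 5: 6^2 + 4; = 40; G_2 = 40−1 = 39
step 2: 39 = 6^2 + 3; sub 7 for 6: 7^2 + 3; = 52; G_3 = 52−1 = 51
step 3: 51 = 7^2 + 2; sub 8 for 7: 8^2 + 2; = 66; G_4 = 66−1 = 65

14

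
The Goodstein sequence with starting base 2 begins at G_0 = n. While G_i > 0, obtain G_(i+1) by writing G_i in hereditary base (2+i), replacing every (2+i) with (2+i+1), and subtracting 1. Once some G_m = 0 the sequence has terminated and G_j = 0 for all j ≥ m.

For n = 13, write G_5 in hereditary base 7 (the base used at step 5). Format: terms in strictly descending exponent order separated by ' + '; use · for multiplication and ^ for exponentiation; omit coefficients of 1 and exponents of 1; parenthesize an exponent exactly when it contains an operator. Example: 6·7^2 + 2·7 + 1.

7^(7 + 1) + 3·7^3 + 3·7^2 + 3·7

G_0=13  [base 2] 2^(2 + 1) + 2^2 + 1  →[2↦3]→  3^(3 + 1) + 3^3 + 1 = 109  −1 ⇒ G_1=108
G_1=108  [base 3] 3^(3 + 1) + 3^3  →[3↦4]→  4^(4 + 1) + 4^4 = 1280  −1 ⇒ G_2=1279
G_2=1279  [base 4] 4^(4 + 1) + 3·4^3 + 3·4^2 + 3·4 + 3  →[4↦5]→  5^(5 + 1) + 3·5^3 + 3·5^2 + 3·5 + 3 = 16093  −1 ⇒ G_3=16092
G_3=16092  [base 5] 5^(5 + 1) + 3·5^3 + 3·5^2 + 3·5 + 2  →[5↦6]→  6^(6 + 1) + 3·6^3 + 3·6^2 + 3·6 + 2 = 280712  −1 ⇒ G_4=280711
G_4=280711  [base 6] 6^(6 + 1) + 3·6^3 + 3·6^2 + 3·6 + 1  →[6↦7]→  7^(7 + 1) + 3·7^3 + 3·7^2 + 3·7 + 1 = 5765999  −1 ⇒ G_5=5765998
G_5=5765998  [base 7] 7^(7 + 1) + 3·7^3 + 3·7^2 + 3·7  →[7↦8]→  8^(8 + 1) + 3·8^3 + 3·8^2 + 3·8 = 134219480  −1 ⇒ G_6=134219479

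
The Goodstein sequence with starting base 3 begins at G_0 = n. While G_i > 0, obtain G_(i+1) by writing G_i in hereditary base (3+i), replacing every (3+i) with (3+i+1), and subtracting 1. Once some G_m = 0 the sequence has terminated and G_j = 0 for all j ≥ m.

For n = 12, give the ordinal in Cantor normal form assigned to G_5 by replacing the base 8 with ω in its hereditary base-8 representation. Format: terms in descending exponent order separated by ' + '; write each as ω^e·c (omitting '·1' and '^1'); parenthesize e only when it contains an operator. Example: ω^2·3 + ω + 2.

ω·7 + 7

[0] 12 ≡ 3^2 + 3 (base 3). Lift 4: 20. −1: 19.
[1] 19 ≡ 4^2 + 3 (base 4). Lift 5: 28. −1: 27.
[2] 27 ≡ 5^2 + 2 (base 5). Lift 6: 38. −1: 37.
[3] 37 ≡ 6^2 + 1 (base 6). Lift 7: 50. −1: 49.
[4] 49 ≡ 7^2 (base 7). Lift 8: 64. −1: 63.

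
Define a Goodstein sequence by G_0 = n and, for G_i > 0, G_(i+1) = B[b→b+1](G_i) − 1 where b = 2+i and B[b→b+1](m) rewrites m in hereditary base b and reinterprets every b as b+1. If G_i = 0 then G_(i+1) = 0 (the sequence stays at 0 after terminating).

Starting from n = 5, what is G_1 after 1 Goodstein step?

27

(0) 5|_2 = 2^2 + 1 ↦ 3^3 + 1|_3 = 28 ⇒ 27
(1) 27|_3 = 3^3 ↦ 4^4|_4 = 256 ⇒ 255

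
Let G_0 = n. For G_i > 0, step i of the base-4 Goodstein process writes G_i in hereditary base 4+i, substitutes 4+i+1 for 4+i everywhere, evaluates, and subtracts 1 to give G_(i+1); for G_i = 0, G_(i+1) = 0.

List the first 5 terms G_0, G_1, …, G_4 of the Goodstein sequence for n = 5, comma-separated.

base 4: 5 = 4 + 1; at 5: 5 + 1 = 6; next = 5
base 5: 5 = 5; at 6: 6 = 6; next = 5
base 6: 5 = 5; at 7: 5 = 5; next = 4
base 7: 4 = 4; at 8: 4 = 4; next = 3

5, 5, 5, 4, 3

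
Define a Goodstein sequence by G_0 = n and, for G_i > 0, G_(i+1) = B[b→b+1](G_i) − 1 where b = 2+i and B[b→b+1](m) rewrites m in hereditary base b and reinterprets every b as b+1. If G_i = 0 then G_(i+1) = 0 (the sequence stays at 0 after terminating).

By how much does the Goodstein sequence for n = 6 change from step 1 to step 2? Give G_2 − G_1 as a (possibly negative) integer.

228

step 0: 6 = 2^2 + 2; sub 3 for 2: 3^3 + 3; = 30; G_1 = 30−1 = 29
step 1: 29 = 3^3 + 2; sub 4 for 3: 4^4 + 2; = 258; G_2 = 258−1 = 257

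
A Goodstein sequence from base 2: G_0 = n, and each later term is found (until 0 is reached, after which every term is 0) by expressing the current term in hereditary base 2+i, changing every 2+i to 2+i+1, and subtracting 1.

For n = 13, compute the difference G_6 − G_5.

step 0: 13 = 2^(2 + 1) + 2^2 + 1; sub 3 for 2: 3^(3 + 1) + 3^3 + 1; = 109; G_1 = 109−1 = 108
step 1: 108 = 3^(3 + 1) + 3^3; sub 4 for 3: 4^(4 + 1) + 4^4; = 1280; G_2 = 1280−1 = 1279
step 2: 1279 = 4^(4 + 1) + 3·4^3 + 3·4^2 + 3·4 + 3; sub 5 for 4: 5^(5 + 1) + 3·5^3 + 3·5^2 + 3·5 + 3; = 16093; G_3 = 16093−1 = 16092
step 3: 16092 = 5^(5 + 1) + 3·5^3 + 3·5^2 + 3·5 + 2; sub 6 for 5: 6^(6 + 1) + 3·6^3 + 3·6^2 + 3·6 + 2; = 280712; G_4 = 280712−1 = 280711
step 4: 280711 = 6^(6 + 1) + 3·6^3 + 3·6^2 + 3·6 + 1; sub 7 for 6: 7^(7 + 1) + 3·7^3 + 3·7^2 + 3·7 + 1; = 5765999; G_5 = 5765999−1 = 5765998
step 5: 5765998 = 7^(7 + 1) + 3·7^3 + 3·7^2 + 3·7; sub 8 for 7: 8^(8 + 1) + 3·8^3 + 3·8^2 + 3·8; = 134219480; G_6 = 134219480−1 = 134219479

128453481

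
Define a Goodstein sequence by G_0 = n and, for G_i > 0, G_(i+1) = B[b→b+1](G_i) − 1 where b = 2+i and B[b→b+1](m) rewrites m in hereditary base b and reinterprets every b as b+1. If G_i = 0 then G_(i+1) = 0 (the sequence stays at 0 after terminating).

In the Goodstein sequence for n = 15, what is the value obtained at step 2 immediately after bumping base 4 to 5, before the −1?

18753

i=0: 15 = 2^(2 + 1) + 2^2 + 2 + 1 (b=2); 2→3: 3^(3 + 1) + 3^3 + 3 + 1 = 112; 112−1 = 111
i=1: 111 = 3^(3 + 1) + 3^3 + 3 (b=3); 3→4: 4^(4 + 1) + 4^4 + 4 = 1284; 1284−1 = 1283
i=2: 1283 = 4^(4 + 1) + 4^4 + 3 (b=4); 4→5: 5^(5 + 1) + 5^5 + 3 = 18753; 18753−1 = 18752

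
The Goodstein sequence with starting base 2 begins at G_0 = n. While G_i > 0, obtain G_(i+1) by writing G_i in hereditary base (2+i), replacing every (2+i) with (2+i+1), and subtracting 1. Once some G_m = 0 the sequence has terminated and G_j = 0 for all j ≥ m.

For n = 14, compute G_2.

1281

i=0: 14 = 2^(2 + 1) + 2^2 + 2 (b=2); 2→3: 3^(3 + 1) + 3^3 + 3 = 111; 111−1 = 110
i=1: 110 = 3^(3 + 1) + 3^3 + 2 (b=3); 3→4: 4^(4 + 1) + 4^4 + 2 = 1282; 1282−1 = 1281
i=2: 1281 = 4^(4 + 1) + 4^4 + 1 (b=4); 4→5: 5^(5 + 1) + 5^5 + 1 = 18751; 18751−1 = 18750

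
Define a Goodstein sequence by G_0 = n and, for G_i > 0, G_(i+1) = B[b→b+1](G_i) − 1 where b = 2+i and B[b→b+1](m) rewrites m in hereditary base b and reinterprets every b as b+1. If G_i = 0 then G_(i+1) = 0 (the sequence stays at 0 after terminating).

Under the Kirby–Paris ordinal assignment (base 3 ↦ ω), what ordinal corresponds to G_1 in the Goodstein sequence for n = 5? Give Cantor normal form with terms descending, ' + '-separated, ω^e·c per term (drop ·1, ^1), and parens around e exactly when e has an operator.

ω^ω

[0] 5 ≡ 2^2 + 1 (base 2). Lift 3: 28. −1: 27.
[1] 27 ≡ 3^3 (base 3). Lift 4: 256. −1: 255.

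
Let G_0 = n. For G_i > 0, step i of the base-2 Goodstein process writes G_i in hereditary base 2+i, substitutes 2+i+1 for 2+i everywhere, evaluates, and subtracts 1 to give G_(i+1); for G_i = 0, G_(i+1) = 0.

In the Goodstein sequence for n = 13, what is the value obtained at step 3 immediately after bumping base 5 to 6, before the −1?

(0) 13|_2 = 2^(2 + 1) + 2^2 + 1 ↦ 3^(3 + 1) + 3^3 + 1|_3 = 109 ⇒ 108
(1) 108|_3 = 3^(3 + 1) + 3^3 ↦ 4^(4 + 1) + 4^4|_4 = 1280 ⇒ 1279
(2) 1279|_4 = 4^(4 + 1) + 3·4^3 + 3·4^2 + 3·4 + 3 ↦ 5^(5 + 1) + 3·5^3 + 3·5^2 + 3·5 + 3|_5 = 16093 ⇒ 16092
(3) 16092|_5 = 5^(5 + 1) + 3·5^3 + 3·5^2 + 3·5 + 2 ↦ 6^(6 + 1) + 3·6^3 + 3·6^2 + 3·6 + 2|_6 = 280712 ⇒ 280711

280712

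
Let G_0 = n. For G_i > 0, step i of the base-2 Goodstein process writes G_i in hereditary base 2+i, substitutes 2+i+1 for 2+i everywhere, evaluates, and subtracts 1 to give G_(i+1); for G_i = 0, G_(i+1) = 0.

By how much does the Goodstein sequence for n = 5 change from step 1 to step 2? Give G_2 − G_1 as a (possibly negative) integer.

228

base 2: 5 = 2^2 + 1; at 3: 3^3 + 1 = 28; next = 27
base 3: 27 = 3^3; at 4: 4^4 = 256; next = 255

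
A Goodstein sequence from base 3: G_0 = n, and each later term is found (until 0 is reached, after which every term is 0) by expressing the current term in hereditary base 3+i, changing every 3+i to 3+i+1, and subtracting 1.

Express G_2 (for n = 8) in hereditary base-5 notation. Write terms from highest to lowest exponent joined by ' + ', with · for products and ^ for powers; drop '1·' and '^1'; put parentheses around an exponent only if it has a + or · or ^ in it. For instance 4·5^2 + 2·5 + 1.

i=0: 8 = 2·3 + 2 (b=3); 3→4: 2·4 + 2 = 10; 10−1 = 9
i=1: 9 = 2·4 + 1 (b=4); 4→5: 2·5 + 1 = 11; 11−1 = 10
i=2: 10 = 2·5 (b=5); 5→6: 2·6 = 12; 12−1 = 11

2·5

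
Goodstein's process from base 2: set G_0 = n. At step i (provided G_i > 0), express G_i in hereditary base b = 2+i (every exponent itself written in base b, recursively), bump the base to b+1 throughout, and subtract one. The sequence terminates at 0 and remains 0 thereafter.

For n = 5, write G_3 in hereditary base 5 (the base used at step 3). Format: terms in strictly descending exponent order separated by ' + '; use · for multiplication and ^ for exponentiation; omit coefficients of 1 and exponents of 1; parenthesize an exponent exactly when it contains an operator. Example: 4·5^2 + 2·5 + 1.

3·5^3 + 3·5^2 + 3·5 + 2

i=0: 5 = 2^2 + 1 (b=2); 2→3: 3^3 + 1 = 28; 28−1 = 27
i=1: 27 = 3^3 (b=3); 3→4: 4^4 = 256; 256−1 = 255
i=2: 255 = 3·4^3 + 3·4^2 + 3·4 + 3 (b=4); 4→5: 3·5^3 + 3·5^2 + 3·5 + 3 = 468; 468−1 = 467
i=3: 467 = 3·5^3 + 3·5^2 + 3·5 + 2 (b=5); 5→6: 3·6^3 + 3·6^2 + 3·6 + 2 = 776; 776−1 = 775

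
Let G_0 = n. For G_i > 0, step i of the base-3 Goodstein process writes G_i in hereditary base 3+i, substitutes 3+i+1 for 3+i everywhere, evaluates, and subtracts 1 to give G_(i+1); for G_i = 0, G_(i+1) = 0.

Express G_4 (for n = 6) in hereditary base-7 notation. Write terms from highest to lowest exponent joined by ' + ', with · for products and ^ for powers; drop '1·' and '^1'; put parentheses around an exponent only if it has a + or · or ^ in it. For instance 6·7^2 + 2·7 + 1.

6 —HB3→ 2·3 —bump→ 2·4 = 8 —(−1)→ 7
7 —HB4→ 4 + 3 —bump→ 5 + 3 = 8 —(−1)→ 7
7 —HB5→ 5 + 2 —bump→ 6 + 2 = 8 —(−1)→ 7
7 —HB6→ 6 + 1 —bump→ 7 + 1 = 8 —(−1)→ 7
7 —HB7→ 7 —bump→ 8 = 8 —(−1)→ 7

7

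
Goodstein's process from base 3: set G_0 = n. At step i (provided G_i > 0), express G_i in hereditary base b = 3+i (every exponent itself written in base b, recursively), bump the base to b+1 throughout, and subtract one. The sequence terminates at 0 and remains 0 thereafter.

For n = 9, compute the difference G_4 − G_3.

2

G_0=9  [base 3] 3^2  →[3↦4]→  4^2 = 16  −1 ⇒ G_1=15
G_1=15  [base 4] 3·4 + 3  →[4↦5]→  3·5 + 3 = 18  −1 ⇒ G_2=17
G_2=17  [base 5] 3·5 + 2  →[5↦6]→  3·6 + 2 = 20  −1 ⇒ G_3=19
G_3=19  [base 6] 3·6 + 1  →[6↦7]→  3·7 + 1 = 22  −1 ⇒ G_4=21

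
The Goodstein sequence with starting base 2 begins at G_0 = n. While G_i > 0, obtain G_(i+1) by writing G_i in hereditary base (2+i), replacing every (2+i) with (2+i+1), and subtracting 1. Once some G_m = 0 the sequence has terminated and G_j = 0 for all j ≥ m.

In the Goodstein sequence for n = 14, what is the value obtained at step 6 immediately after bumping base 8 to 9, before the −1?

3487116549

G_0 = 14. HB_2(14) = 2^(2 + 1) + 2^2 + 2. Bump = 111. G_1 = 110.
G_1 = 110. HB_3(110) = 3^(3 + 1) + 3^3 + 2. Bump = 1282. G_2 = 1281.
G_2 = 1281. HB_4(1281) = 4^(4 + 1) + 4^4 + 1. Bump = 18751. G_3 = 18750.
G_3 = 18750. HB_5(18750) = 5^(5 + 1) + 5^5. Bump = 326592. G_4 = 326591.
G_4 = 326591. HB_6(326591) = 6^(6 + 1) + 5·6^5 + 5·6^4 + 5·6^3 + 5·6^2 + 5·6 + 5. Bump = 5862841. G_5 = 5862840.
G_5 = 5862840. HB_7(5862840) = 7^(7 + 1) + 5·7^5 + 5·7^4 + 5·7^3 + 5·7^2 + 5·7 + 4. Bump = 134404972. G_6 = 134404971.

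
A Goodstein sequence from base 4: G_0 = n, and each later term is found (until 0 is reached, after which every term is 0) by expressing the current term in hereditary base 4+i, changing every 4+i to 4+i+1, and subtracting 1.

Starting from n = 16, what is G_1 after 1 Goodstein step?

base 4: 16 = 4^2; at 5: 5^2 = 25; next = 24
base 5: 24 = 4·5 + 4; at 6: 4·6 + 4 = 28; next = 27

24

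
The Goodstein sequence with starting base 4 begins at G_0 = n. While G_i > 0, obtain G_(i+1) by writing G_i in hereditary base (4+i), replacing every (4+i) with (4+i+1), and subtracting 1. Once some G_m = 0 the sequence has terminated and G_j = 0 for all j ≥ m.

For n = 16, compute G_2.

27

i=0: 16 = 4^2 (b=4); 4→5: 5^2 = 25; 25−1 = 24
i=1: 24 = 4·5 + 4 (b=5); 5→6: 4·6 + 4 = 28; 28−1 = 27
i=2: 27 = 4·6 + 3 (b=6); 6→7: 4·7 + 3 = 31; 31−1 = 30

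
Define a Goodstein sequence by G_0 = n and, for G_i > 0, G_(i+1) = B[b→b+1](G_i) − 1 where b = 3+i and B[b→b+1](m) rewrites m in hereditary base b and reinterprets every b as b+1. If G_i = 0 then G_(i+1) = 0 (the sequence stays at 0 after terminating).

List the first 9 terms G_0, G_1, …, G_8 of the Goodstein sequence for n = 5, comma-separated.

5, 5, 5, 5, 4, 3, 2, 1, 0

step 0: 5 = 3 + 2; sub 4 for 3: 4 + 2; = 6; G_1 = 6−1 = 5
step 1: 5 = 4 + 1; sub 5 for 4: 5 + 1; = 6; G_2 = 6−1 = 5
step 2: 5 = 5; sub 6 for 5: 6; = 6; G_3 = 6−1 = 5
step 3: 5 = 5; sub 7 for 6: 5; = 5; G_4 = 5−1 = 4
step 4: 4 = 4; sub 8 for 7: 4; = 4; G_5 = 4−1 = 3
step 5: 3 = 3; sub 9 for 8: 3; = 3; G_6 = 3−1 = 2
step 6: 2 = 2; sub 10 for 9: 2; = 2; G_7 = 2−1 = 1
step 7: 1 = 1; sub 11 for 10: 1; = 1; G_8 = 1−1 = 0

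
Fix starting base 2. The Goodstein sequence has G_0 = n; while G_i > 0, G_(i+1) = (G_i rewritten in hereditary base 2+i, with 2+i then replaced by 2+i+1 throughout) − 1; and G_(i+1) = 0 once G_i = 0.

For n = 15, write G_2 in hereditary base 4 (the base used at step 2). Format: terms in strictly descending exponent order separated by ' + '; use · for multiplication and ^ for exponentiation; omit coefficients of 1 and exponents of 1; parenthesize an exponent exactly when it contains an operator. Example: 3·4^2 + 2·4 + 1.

G_0=15  [base 2] 2^(2 + 1) + 2^2 + 2 + 1  →[2↦3]→  3^(3 + 1) + 3^3 + 3 + 1 = 112  −1 ⇒ G_1=111
G_1=111  [base 3] 3^(3 + 1) + 3^3 + 3  →[3↦4]→  4^(4 + 1) + 4^4 + 4 = 1284  −1 ⇒ G_2=1283

4^(4 + 1) + 4^4 + 3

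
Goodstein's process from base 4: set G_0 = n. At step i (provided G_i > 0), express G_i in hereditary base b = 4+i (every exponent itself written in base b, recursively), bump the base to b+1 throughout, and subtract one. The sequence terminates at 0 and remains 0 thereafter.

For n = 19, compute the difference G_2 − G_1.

G_0=19  [base 4] 4^2 + 3  →[4↦5]→  5^2 + 3 = 28  −1 ⇒ G_1=27
G_1=27  [base 5] 5^2 + 2  →[5↦6]→  6^2 + 2 = 38  −1 ⇒ G_2=37

10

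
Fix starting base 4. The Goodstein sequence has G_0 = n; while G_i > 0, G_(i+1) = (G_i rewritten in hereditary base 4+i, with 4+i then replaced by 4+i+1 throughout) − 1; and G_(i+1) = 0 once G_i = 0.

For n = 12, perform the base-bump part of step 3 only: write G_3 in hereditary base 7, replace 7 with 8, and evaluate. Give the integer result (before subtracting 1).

base 4: 12 = 3·4; at 5: 3·5 = 15; next = 14
base 5: 14 = 2·5 + 4; at 6: 2·6 + 4 = 16; next = 15
base 6: 15 = 2·6 + 3; at 7: 2·7 + 3 = 17; next = 16
base 7: 16 = 2·7 + 2; at 8: 2·8 + 2 = 18; next = 17

18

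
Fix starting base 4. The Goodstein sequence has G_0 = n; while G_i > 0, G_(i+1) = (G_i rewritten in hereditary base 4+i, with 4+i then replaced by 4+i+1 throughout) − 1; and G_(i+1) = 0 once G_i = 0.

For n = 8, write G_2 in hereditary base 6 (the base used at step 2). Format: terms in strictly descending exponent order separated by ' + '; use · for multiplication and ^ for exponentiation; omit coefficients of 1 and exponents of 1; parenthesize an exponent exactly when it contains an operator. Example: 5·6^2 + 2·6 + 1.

6 + 3

i=0: 8 = 2·4 (b=4); 4→5: 2·5 = 10; 10−1 = 9
i=1: 9 = 5 + 4 (b=5); 5→6: 6 + 4 = 10; 10−1 = 9
i=2: 9 = 6 + 3 (b=6); 6→7: 7 + 3 = 10; 10−1 = 9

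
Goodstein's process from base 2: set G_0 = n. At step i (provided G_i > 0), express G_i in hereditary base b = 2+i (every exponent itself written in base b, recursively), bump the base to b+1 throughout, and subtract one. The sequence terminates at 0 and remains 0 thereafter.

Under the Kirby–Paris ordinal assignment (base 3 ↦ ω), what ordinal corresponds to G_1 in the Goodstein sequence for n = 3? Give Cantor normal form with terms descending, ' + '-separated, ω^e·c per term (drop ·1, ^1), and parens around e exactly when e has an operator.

ω

G_0 = 3. HB_2(3) = 2 + 1. Bump = 4. G_1 = 3.
G_1 = 3. HB_3(3) = 3. Bump = 4. G_2 = 3.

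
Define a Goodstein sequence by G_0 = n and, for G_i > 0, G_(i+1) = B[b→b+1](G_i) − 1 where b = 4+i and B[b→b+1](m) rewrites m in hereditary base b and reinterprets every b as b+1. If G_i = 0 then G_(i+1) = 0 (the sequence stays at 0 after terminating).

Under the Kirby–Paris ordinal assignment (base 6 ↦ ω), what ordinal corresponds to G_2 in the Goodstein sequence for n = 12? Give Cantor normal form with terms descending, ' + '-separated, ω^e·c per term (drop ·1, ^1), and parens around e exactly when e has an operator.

i=0: 12 = 3·4 (b=4); 4→5: 3·5 = 15; 15−1 = 14
i=1: 14 = 2·5 + 4 (b=5); 5→6: 2·6 + 4 = 16; 16−1 = 15

ω·2 + 3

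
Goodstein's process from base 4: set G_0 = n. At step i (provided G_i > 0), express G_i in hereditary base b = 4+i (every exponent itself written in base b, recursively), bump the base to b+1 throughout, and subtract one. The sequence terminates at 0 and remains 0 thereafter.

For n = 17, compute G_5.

i=0: 17 = 4^2 + 1 (b=4); 4→5: 5^2 + 1 = 26; 26−1 = 25
i=1: 25 = 5^2 (b=5); 5→6: 6^2 = 36; 36−1 = 35
i=2: 35 = 5·6 + 5 (b=6); 6→7: 5·7 + 5 = 40; 40−1 = 39
i=3: 39 = 5·7 + 4 (b=7); 7→8: 5·8 + 4 = 44; 44−1 = 43
i=4: 43 = 5·8 + 3 (b=8); 8→9: 5·9 + 3 = 48; 48−1 = 47

47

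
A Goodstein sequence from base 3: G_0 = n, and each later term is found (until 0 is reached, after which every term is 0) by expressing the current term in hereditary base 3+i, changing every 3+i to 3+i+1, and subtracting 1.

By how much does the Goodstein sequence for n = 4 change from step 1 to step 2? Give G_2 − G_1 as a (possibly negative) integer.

0

(0) 4|_3 = 3 + 1 ↦ 4 + 1|_4 = 5 ⇒ 4
(1) 4|_4 = 4 ↦ 5|_5 = 5 ⇒ 4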